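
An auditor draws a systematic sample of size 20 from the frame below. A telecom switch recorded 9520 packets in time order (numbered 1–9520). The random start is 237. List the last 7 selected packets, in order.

6425, 6901, 7377, 7853, 8329, 8805, 9281

k = N/n = 9520/20 = 476
14th selection = 237 + 13×476 = 6425
15th: 6425 + 476 = 6901
16th: 6901 + 476 = 7377
17th: 7377 + 476 = 7853
18th: 7853 + 476 = 8329
19th: 8329 + 476 = 8805
20th: 8805 + 476 = 9281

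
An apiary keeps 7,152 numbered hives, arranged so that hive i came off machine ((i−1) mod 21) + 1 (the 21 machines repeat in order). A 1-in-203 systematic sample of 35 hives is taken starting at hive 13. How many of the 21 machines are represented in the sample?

Consecutive selections differ by k = 203, so their machine numbers differ by 203 mod 21 = 14.
gcd(203, 21) = 7, so the sample visits 21/7 = 3 distinct residues mod 21.
Start 13 is machine 13; the machines hit are 6, 13, 20.

3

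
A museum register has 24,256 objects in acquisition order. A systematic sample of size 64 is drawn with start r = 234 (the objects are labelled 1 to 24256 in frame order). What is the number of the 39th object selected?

k = 24256/64 = 379
39th selection = r + (39−1)·k = 234 + 38×379 = 234 + 14402 = 14636

14636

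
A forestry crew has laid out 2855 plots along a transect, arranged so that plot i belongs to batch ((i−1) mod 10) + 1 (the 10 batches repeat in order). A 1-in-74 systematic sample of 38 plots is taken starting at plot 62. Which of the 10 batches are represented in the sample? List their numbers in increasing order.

2, 4, 6, 8, 10

Consecutive selections differ by k = 74, so their batch numbers differ by 74 mod 10 = 4.
gcd(74, 10) = 2, so the sample visits 10/2 = 5 distinct residues mod 10.
Start 62 is batch 2; the batches hit are 2, 4, 6, 8, 10.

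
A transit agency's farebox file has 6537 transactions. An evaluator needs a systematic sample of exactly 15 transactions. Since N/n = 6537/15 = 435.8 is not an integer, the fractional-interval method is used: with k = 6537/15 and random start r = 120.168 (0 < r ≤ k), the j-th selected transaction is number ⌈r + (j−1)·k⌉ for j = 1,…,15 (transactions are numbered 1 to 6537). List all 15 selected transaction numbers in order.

121, 556, 992, 1428, 1864, 2300, 2735, 3171, 3607, 4043, 4479, 4914, 5350, 5786, 6222

j=1: r + 0k = 120.168 → ⌈·⌉ = 121
j=2: r + 1k = 555.968 → ⌈·⌉ = 556
j=3: r + 2k = 991.768 → ⌈·⌉ = 992
j=4: r + 3k = 1427.568 → ⌈·⌉ = 1428
j=5: r + 4k = 1863.368 → ⌈·⌉ = 1864
j=6: r + 5k = 2299.168 → ⌈·⌉ = 2300
j=7: r + 6k = 2734.968 → ⌈·⌉ = 2735
j=8: r + 7k = 3170.768 → ⌈·⌉ = 3171
j=9: r + 8k = 3606.568 → ⌈·⌉ = 3607
j=10: r + 9k = 4042.368 → ⌈·⌉ = 4043
j=11: r + 10k = 4478.168 → ⌈·⌉ = 4479
j=12: r + 11k = 4913.968 → ⌈·⌉ = 4914
j=13: r + 12k = 5349.768 → ⌈·⌉ = 5350
j=14: r + 13k = 5785.568 → ⌈·⌉ = 5786
j=15: r + 14k = 6221.368 → ⌈·⌉ = 6222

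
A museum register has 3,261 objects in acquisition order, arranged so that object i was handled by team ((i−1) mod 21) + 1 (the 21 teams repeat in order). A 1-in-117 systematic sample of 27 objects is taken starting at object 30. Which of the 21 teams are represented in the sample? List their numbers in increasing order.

3, 6, 9, 12, 15, 18, 21

Consecutive selections differ by k = 117, so their team numbers differ by 117 mod 21 = 12.
gcd(117, 21) = 3, so the sample visits 21/3 = 7 distinct residues mod 21.
Start 30 is team 9; the teams hit are 3, 6, 9, 12, 15, 18, 21.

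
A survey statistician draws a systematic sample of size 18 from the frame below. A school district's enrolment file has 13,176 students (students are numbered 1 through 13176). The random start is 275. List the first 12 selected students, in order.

275, 1007, 1739, 2471, 3203, 3935, 4667, 5399, 6131, 6863, 7595, 8327

k = N/n = 13176/18 = 732
student 1: 275
student 2: 275 + 732 = 1007
student 3: 1007 + 732 = 1739
student 4: 1739 + 732 = 2471
student 5: 2471 + 732 = 3203
student 6: 3203 + 732 = 3935
student 7: 3935 + 732 = 4667
student 8: 4667 + 732 = 5399
student 9: 5399 + 732 = 6131
student 10: 6131 + 732 = 6863
student 11: 6863 + 732 = 7595
student 12: 7595 + 732 = 8327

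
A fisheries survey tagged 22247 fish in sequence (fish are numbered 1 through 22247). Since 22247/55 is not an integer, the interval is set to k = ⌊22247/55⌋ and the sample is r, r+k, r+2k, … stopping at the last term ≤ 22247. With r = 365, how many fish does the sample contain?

55

k = ⌊22247/55⌋ = 404
Achieved size = ⌊(22247 − 365)/404⌋ + 1 = ⌊21882/404⌋ + 1 = 54 + 1 = 55
(last selection: 365 + 54×404 = 22181 ≤ 22247; next would be 22585 > 22247)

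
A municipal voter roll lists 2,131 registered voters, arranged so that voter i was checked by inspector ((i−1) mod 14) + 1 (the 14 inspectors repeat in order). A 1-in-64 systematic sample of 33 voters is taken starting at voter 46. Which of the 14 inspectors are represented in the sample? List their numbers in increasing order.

2, 4, 6, 8, 10, 12, 14

Consecutive selections differ by k = 64, so their inspector numbers differ by 64 mod 14 = 8.
gcd(64, 14) = 2, so the sample visits 14/2 = 7 distinct residues mod 14.
Start 46 is inspector 4; the inspectors hit are 2, 4, 6, 8, 10, 12, 14.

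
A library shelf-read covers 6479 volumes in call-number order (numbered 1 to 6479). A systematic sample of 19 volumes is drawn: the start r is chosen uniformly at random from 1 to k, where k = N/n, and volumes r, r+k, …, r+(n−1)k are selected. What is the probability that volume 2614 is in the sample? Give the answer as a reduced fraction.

1/341

k = 6479/19 = 341.
Volume 2614 is selected iff r ≡ 2614 (mod 341); exactly one such r in {1,…,341}.
Inclusion probability = 1/341.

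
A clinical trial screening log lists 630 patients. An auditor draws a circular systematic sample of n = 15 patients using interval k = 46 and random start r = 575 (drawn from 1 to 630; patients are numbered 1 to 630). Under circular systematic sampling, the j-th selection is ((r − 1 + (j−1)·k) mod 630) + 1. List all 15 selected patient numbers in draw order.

575, 621, 37, 83, 129, 175, 221, 267, 313, 359, 405, 451, 497, 543, 589

Selection 1: 575
Selection 2: 575 + 46 = 621
Selection 3: 621 + 46 = 667 → 667 − 630 = 37
Selection 4: 37 + 46 = 83
Selection 5: 83 + 46 = 129
Selection 6: 129 + 46 = 175
Selection 7: 175 + 46 = 221
Selection 8: 221 + 46 = 267
Selection 9: 267 + 46 = 313
Selection 10: 313 + 46 = 359
Selection 11: 359 + 46 = 405
Selection 12: 405 + 46 = 451
Selection 13: 451 + 46 = 497
Selection 14: 497 + 46 = 543
Selection 15: 543 + 46 = 589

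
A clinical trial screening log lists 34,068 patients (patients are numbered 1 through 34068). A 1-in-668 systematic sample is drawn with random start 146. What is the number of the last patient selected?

k = 668
51st selection = r + (51−1)·k = 146 + 50×668 = 146 + 33400 = 33546

33546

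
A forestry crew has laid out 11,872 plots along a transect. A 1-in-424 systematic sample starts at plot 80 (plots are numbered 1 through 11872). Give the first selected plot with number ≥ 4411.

4744

k = 424
Steps past start: ⌈(4411 − 80)/424⌉ = ⌈4331/424⌉ = 11
Selected plot: 80 + 11×424 = 4744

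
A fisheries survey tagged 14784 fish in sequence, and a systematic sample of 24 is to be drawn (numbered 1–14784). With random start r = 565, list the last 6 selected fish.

11653, 12269, 12885, 13501, 14117, 14733

k = N/n = 14784/24 = 616
19th selection = 565 + 18×616 = 11653
20th: 11653 + 616 = 12269
21st: 12269 + 616 = 12885
22nd: 12885 + 616 = 13501
23rd: 13501 + 616 = 14117
24th: 14117 + 616 = 14733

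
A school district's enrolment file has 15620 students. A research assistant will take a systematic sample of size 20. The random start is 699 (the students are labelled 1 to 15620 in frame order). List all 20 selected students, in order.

k = N/n = 15620/20 = 781
student 1: 699
student 2: 699 + 781 = 1480
student 3: 1480 + 781 = 2261
student 4: 2261 + 781 = 3042
student 5: 3042 + 781 = 3823
student 6: 3823 + 781 = 4604
student 7: 4604 + 781 = 5385
student 8: 5385 + 781 = 6166
student 9: 6166 + 781 = 6947
student 10: 6947 + 781 = 7728
student 11: 7728 + 781 = 8509
student 12: 8509 + 781 = 9290
student 13: 9290 + 781 = 10071
student 14: 10071 + 781 = 10852
student 15: 10852 + 781 = 11633
student 16: 11633 + 781 = 12414
student 17: 12414 + 781 = 13195
student 18: 13195 + 781 = 13976
student 19: 13976 + 781 = 14757
student 20: 14757 + 781 = 15538

699, 1480, 2261, 3042, 3823, 4604, 5385, 6166, 6947, 7728, 8509, 9290, 10071, 10852, 11633, 12414, 13195, 13976, 14757, 15538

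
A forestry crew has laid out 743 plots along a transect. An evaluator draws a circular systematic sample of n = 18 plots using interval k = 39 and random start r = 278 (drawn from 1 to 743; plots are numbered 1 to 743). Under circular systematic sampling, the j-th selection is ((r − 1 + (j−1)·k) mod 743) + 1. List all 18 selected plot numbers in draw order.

Selection 1: 278
Selection 2: 278 + 39 = 317
Selection 3: 317 + 39 = 356
Selection 4: 356 + 39 = 395
Selection 5: 395 + 39 = 434
Selection 6: 434 + 39 = 473
Selection 7: 473 + 39 = 512
Selection 8: 512 + 39 = 551
Selection 9: 551 + 39 = 590
Selection 10: 590 + 39 = 629
Selection 11: 629 + 39 = 668
Selection 12: 668 + 39 = 707
Selection 13: 707 + 39 = 746 → 746 − 743 = 3
Selection 14: 3 + 39 = 42
Selection 15: 42 + 39 = 81
Selection 16: 81 + 39 = 120
Selection 17: 120 + 39 = 159
Selection 18: 159 + 39 = 198

278, 317, 356, 395, 434, 473, 512, 551, 590, 629, 668, 707, 3, 42, 81, 120, 159, 198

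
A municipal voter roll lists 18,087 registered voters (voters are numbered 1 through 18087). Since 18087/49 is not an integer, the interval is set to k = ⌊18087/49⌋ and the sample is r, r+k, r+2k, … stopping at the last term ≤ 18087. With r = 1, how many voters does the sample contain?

50

k = ⌊18087/49⌋ = 369
Achieved size = ⌊(18087 − 1)/369⌋ + 1 = ⌊18086/369⌋ + 1 = 49 + 1 = 50
(last selection: 1 + 49×369 = 18082 ≤ 18087; next would be 18451 > 18087)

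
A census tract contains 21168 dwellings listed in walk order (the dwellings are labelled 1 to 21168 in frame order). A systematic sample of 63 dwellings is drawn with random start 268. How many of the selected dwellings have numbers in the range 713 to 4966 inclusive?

k = 21168/63 = 336
First selection ≥ 713: 268 + ⌈(713−268)/336⌉·336 = 268 + 2×336 = 940
Last selection ≤ 4966: 268 + ⌊(4966−268)/336⌋·336 = 268 + 13×336 = 4636
Count = 13 − 2 + 1 = 12

12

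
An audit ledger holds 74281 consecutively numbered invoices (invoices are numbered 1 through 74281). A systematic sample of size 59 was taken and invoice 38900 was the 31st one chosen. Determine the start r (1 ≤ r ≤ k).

1130

k = 74281/59 = 1259
r = 38900 − (31−1)×1259 = 38900 − 37770 = 1130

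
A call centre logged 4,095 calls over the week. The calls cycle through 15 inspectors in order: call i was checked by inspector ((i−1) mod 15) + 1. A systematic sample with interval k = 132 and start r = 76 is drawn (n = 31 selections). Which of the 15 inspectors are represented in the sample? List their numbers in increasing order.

1, 4, 7, 10, 13

Consecutive selections differ by k = 132, so their inspector numbers differ by 132 mod 15 = 12.
gcd(132, 15) = 3, so the sample visits 15/3 = 5 distinct residues mod 15.
Start 76 is inspector 1; the inspectors hit are 1, 4, 7, 10, 13.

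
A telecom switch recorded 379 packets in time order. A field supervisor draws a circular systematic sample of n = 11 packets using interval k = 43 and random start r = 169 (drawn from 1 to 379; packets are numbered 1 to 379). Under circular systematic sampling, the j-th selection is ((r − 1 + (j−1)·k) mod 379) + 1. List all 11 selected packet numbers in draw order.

Selection 1: 169
Selection 2: 169 + 43 = 212
Selection 3: 212 + 43 = 255
Selection 4: 255 + 43 = 298
Selection 5: 298 + 43 = 341
Selection 6: 341 + 43 = 384 → 384 − 379 = 5
Selection 7: 5 + 43 = 48
Selection 8: 48 + 43 = 91
Selection 9: 91 + 43 = 134
Selection 10: 134 + 43 = 177
Selection 11: 177 + 43 = 220

169, 212, 255, 298, 341, 5, 48, 91, 134, 177, 220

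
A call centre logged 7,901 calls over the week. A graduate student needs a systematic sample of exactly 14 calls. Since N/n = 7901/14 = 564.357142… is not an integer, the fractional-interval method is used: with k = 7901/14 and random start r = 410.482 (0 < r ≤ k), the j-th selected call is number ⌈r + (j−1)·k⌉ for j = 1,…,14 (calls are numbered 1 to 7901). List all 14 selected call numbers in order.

411, 975, 1540, 2104, 2668, 3233, 3797, 4361, 4926, 5490, 6055, 6619, 7183, 7748

j=1: r + 0k = 410.482 → ⌈·⌉ = 411
j=2: r + 1k = 974.839142… → ⌈·⌉ = 975
j=3: r + 2k = 1539.196285… → ⌈·⌉ = 1540
j=4: r + 3k = 2103.553428… → ⌈·⌉ = 2104
j=5: r + 4k = 2667.910571… → ⌈·⌉ = 2668
j=6: r + 5k = 3232.267714… → ⌈·⌉ = 3233
j=7: r + 6k = 3796.624857… → ⌈·⌉ = 3797
j=8: r + 7k = 4360.982 → ⌈·⌉ = 4361
j=9: r + 8k = 4925.339142… → ⌈·⌉ = 4926
j=10: r + 9k = 5489.696285… → ⌈·⌉ = 5490
j=11: r + 10k = 6054.053428… → ⌈·⌉ = 6055
j=12: r + 11k = 6618.410571… → ⌈·⌉ = 6619
j=13: r + 12k = 7182.767714… → ⌈·⌉ = 7183
j=14: r + 13k = 7747.124857… → ⌈·⌉ = 7748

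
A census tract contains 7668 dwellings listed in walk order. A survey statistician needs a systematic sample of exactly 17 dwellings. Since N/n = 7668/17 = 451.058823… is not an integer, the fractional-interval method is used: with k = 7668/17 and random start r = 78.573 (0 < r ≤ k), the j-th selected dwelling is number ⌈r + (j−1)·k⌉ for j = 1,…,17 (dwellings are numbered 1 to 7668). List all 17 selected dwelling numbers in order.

79, 530, 981, 1432, 1883, 2334, 2785, 3236, 3688, 4139, 4590, 5041, 5492, 5943, 6394, 6845, 7296

j=1: r + 0k = 78.573 → ⌈·⌉ = 79
j=2: r + 1k = 529.631823… → ⌈·⌉ = 530
j=3: r + 2k = 980.690647… → ⌈·⌉ = 981
j=4: r + 3k = 1431.749470… → ⌈·⌉ = 1432
j=5: r + 4k = 1882.808294… → ⌈·⌉ = 1883
j=6: r + 5k = 2333.867117… → ⌈·⌉ = 2334
j=7: r + 6k = 2784.925941… → ⌈·⌉ = 2785
j=8: r + 7k = 3235.984764… → ⌈·⌉ = 3236
j=9: r + 8k = 3687.043588… → ⌈·⌉ = 3688
j=10: r + 9k = 4138.102411… → ⌈·⌉ = 4139
j=11: r + 10k = 4589.161235… → ⌈·⌉ = 4590
j=12: r + 11k = 5040.220058… → ⌈·⌉ = 5041
j=13: r + 12k = 5491.278882… → ⌈·⌉ = 5492
j=14: r + 13k = 5942.337705… → ⌈·⌉ = 5943
j=15: r + 14k = 6393.396529… → ⌈·⌉ = 6394
j=16: r + 15k = 6844.455352… → ⌈·⌉ = 6845
j=17: r + 16k = 7295.514176… → ⌈·⌉ = 7296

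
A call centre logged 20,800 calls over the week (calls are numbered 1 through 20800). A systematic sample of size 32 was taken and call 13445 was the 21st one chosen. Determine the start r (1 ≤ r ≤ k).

k = 20800/32 = 650
r = 13445 − (21−1)×650 = 13445 − 13000 = 445

445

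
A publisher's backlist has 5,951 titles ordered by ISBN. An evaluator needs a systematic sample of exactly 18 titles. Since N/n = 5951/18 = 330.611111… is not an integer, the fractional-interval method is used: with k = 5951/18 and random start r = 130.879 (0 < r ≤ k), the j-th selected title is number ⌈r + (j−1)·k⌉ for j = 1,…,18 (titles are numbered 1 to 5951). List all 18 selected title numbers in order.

j=1: r + 0k = 130.879 → ⌈·⌉ = 131
j=2: r + 1k = 461.490111… → ⌈·⌉ = 462
j=3: r + 2k = 792.101222… → ⌈·⌉ = 793
j=4: r + 3k = 1122.712333… → ⌈·⌉ = 1123
j=5: r + 4k = 1453.323444… → ⌈·⌉ = 1454
j=6: r + 5k = 1783.934555… → ⌈·⌉ = 1784
j=7: r + 6k = 2114.545666… → ⌈·⌉ = 2115
j=8: r + 7k = 2445.156777… → ⌈·⌉ = 2446
j=9: r + 8k = 2775.767888… → ⌈·⌉ = 2776
j=10: r + 9k = 3106.379 → ⌈·⌉ = 3107
j=11: r + 10k = 3436.990111… → ⌈·⌉ = 3437
j=12: r + 11k = 3767.601222… → ⌈·⌉ = 3768
j=13: r + 12k = 4098.212333… → ⌈·⌉ = 4099
j=14: r + 13k = 4428.823444… → ⌈·⌉ = 4429
j=15: r + 14k = 4759.434555… → ⌈·⌉ = 4760
j=16: r + 15k = 5090.045666… → ⌈·⌉ = 5091
j=17: r + 16k = 5420.656777… → ⌈·⌉ = 5421
j=18: r + 17k = 5751.267888… → ⌈·⌉ = 5752

131, 462, 793, 1123, 1454, 1784, 2115, 2446, 2776, 3107, 3437, 3768, 4099, 4429, 4760, 5091, 5421, 5752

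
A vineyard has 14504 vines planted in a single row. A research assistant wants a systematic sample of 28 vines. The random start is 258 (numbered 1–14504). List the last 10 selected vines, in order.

k = N/n = 14504/28 = 518
19th selection = 258 + 18×518 = 9582
20th: 9582 + 518 = 10100
21st: 10100 + 518 = 10618
22nd: 10618 + 518 = 11136
23rd: 11136 + 518 = 11654
24th: 11654 + 518 = 12172
25th: 12172 + 518 = 12690
26th: 12690 + 518 = 13208
27th: 13208 + 518 = 13726
28th: 13726 + 518 = 14244

9582, 10100, 10618, 11136, 11654, 12172, 12690, 13208, 13726, 14244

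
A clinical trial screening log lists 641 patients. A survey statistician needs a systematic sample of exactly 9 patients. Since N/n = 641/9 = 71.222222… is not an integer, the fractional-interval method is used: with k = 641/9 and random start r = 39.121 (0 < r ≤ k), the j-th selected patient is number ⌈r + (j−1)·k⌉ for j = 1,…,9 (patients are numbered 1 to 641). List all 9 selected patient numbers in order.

j=1: r + 0k = 39.121 → ⌈·⌉ = 40
j=2: r + 1k = 110.343222… → ⌈·⌉ = 111
j=3: r + 2k = 181.565444… → ⌈·⌉ = 182
j=4: r + 3k = 252.787666… → ⌈·⌉ = 253
j=5: r + 4k = 324.009888… → ⌈·⌉ = 325
j=6: r + 5k = 395.232111… → ⌈·⌉ = 396
j=7: r + 6k = 466.454333… → ⌈·⌉ = 467
j=8: r + 7k = 537.676555… → ⌈·⌉ = 538
j=9: r + 8k = 608.898777… → ⌈·⌉ = 609

40, 111, 182, 253, 325, 396, 467, 538, 609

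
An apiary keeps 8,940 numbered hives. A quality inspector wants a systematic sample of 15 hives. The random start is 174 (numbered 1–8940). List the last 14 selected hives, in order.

770, 1366, 1962, 2558, 3154, 3750, 4346, 4942, 5538, 6134, 6730, 7326, 7922, 8518

k = N/n = 8940/15 = 596
2nd selection = 174 + 1×596 = 770
3rd: 770 + 596 = 1366
4th: 1366 + 596 = 1962
5th: 1962 + 596 = 2558
6th: 2558 + 596 = 3154
7th: 3154 + 596 = 3750
8th: 3750 + 596 = 4346
9th: 4346 + 596 = 4942
10th: 4942 + 596 = 5538
11th: 5538 + 596 = 6134
12th: 6134 + 596 = 6730
13th: 6730 + 596 = 7326
14th: 7326 + 596 = 7922
15th: 7922 + 596 = 8518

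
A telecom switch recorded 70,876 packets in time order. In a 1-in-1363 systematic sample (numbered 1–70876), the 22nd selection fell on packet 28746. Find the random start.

k = 1363
r = 28746 − (22−1)×1363 = 28746 − 28623 = 123

123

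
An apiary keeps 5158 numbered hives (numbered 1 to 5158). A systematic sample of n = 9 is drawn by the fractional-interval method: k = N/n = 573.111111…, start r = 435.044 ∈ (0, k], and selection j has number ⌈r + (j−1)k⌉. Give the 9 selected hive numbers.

j=1: r + 0k = 435.044 → ⌈·⌉ = 436
j=2: r + 1k = 1008.155111… → ⌈·⌉ = 1009
j=3: r + 2k = 1581.266222… → ⌈·⌉ = 1582
j=4: r + 3k = 2154.377333… → ⌈·⌉ = 2155
j=5: r + 4k = 2727.488444… → ⌈·⌉ = 2728
j=6: r + 5k = 3300.599555… → ⌈·⌉ = 3301
j=7: r + 6k = 3873.710666… → ⌈·⌉ = 3874
j=8: r + 7k = 4446.821777… → ⌈·⌉ = 4447
j=9: r + 8k = 5019.932888… → ⌈·⌉ = 5020

436, 1009, 1582, 2155, 2728, 3301, 3874, 4447, 5020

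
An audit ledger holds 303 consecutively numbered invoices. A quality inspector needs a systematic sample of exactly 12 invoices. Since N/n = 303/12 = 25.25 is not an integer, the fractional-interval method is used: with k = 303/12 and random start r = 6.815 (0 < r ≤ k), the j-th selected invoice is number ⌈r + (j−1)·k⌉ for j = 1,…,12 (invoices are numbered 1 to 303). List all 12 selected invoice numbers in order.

j=1: r + 0k = 6.815 → ⌈·⌉ = 7
j=2: r + 1k = 32.065 → ⌈·⌉ = 33
j=3: r + 2k = 57.315 → ⌈·⌉ = 58
j=4: r + 3k = 82.565 → ⌈·⌉ = 83
j=5: r + 4k = 107.815 → ⌈·⌉ = 108
j=6: r + 5k = 133.065 → ⌈·⌉ = 134
j=7: r + 6k = 158.315 → ⌈·⌉ = 159
j=8: r + 7k = 183.565 → ⌈·⌉ = 184
j=9: r + 8k = 208.815 → ⌈·⌉ = 209
j=10: r + 9k = 234.065 → ⌈·⌉ = 235
j=11: r + 10k = 259.315 → ⌈·⌉ = 260
j=12: r + 11k = 284.565 → ⌈·⌉ = 285

7, 33, 58, 83, 108, 134, 159, 184, 209, 235, 260, 285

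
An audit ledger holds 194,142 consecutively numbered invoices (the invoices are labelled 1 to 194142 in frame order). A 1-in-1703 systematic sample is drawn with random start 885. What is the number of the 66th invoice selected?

111580

k = 1703
66th selection = r + (66−1)·k = 885 + 65×1703 = 885 + 110695 = 111580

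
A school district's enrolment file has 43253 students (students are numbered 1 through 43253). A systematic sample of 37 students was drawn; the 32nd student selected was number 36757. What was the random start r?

k = 43253/37 = 1169
r = 36757 − (32−1)×1169 = 36757 − 36239 = 518

518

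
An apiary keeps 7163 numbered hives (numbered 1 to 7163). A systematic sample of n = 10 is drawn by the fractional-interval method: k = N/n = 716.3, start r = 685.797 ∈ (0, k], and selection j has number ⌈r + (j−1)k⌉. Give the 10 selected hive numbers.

686, 1403, 2119, 2835, 3551, 4268, 4984, 5700, 6417, 7133

j=1: r + 0k = 685.797 → ⌈·⌉ = 686
j=2: r + 1k = 1402.097 → ⌈·⌉ = 1403
j=3: r + 2k = 2118.397 → ⌈·⌉ = 2119
j=4: r + 3k = 2834.697 → ⌈·⌉ = 2835
j=5: r + 4k = 3550.997 → ⌈·⌉ = 3551
j=6: r + 5k = 4267.297 → ⌈·⌉ = 4268
j=7: r + 6k = 4983.597 → ⌈·⌉ = 4984
j=8: r + 7k = 5699.897 → ⌈·⌉ = 5700
j=9: r + 8k = 6416.197 → ⌈·⌉ = 6417
j=10: r + 9k = 7132.497 → ⌈·⌉ = 7133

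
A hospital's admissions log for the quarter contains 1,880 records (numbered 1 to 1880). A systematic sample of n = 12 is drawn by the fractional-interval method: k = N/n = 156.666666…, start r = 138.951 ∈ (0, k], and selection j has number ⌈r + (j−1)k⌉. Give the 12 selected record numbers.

j=1: r + 0k = 138.951 → ⌈·⌉ = 139
j=2: r + 1k = 295.617666… → ⌈·⌉ = 296
j=3: r + 2k = 452.284333… → ⌈·⌉ = 453
j=4: r + 3k = 608.951 → ⌈·⌉ = 609
j=5: r + 4k = 765.617666… → ⌈·⌉ = 766
j=6: r + 5k = 922.284333… → ⌈·⌉ = 923
j=7: r + 6k = 1078.951 → ⌈·⌉ = 1079
j=8: r + 7k = 1235.617666… → ⌈·⌉ = 1236
j=9: r + 8k = 1392.284333… → ⌈·⌉ = 1393
j=10: r + 9k = 1548.951 → ⌈·⌉ = 1549
j=11: r + 10k = 1705.617666… → ⌈·⌉ = 1706
j=12: r + 11k = 1862.284333… → ⌈·⌉ = 1863

139, 296, 453, 609, 766, 923, 1079, 1236, 1393, 1549, 1706, 1863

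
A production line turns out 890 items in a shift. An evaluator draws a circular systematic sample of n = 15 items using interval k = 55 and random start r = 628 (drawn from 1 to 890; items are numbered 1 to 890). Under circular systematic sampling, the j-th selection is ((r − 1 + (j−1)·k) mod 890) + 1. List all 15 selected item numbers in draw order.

628, 683, 738, 793, 848, 13, 68, 123, 178, 233, 288, 343, 398, 453, 508

Selection 1: 628
Selection 2: 628 + 55 = 683
Selection 3: 683 + 55 = 738
Selection 4: 738 + 55 = 793
Selection 5: 793 + 55 = 848
Selection 6: 848 + 55 = 903 → 903 − 890 = 13
Selection 7: 13 + 55 = 68
Selection 8: 68 + 55 = 123
Selection 9: 123 + 55 = 178
Selection 10: 178 + 55 = 233
Selection 11: 233 + 55 = 288
Selection 12: 288 + 55 = 343
Selection 13: 343 + 55 = 398
Selection 14: 398 + 55 = 453
Selection 15: 453 + 55 = 508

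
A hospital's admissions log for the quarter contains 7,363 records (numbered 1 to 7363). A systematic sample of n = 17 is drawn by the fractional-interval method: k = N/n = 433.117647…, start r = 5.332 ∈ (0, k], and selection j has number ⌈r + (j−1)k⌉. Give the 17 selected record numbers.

j=1: r + 0k = 5.332 → ⌈·⌉ = 6
j=2: r + 1k = 438.449647… → ⌈·⌉ = 439
j=3: r + 2k = 871.567294… → ⌈·⌉ = 872
j=4: r + 3k = 1304.684941… → ⌈·⌉ = 1305
j=5: r + 4k = 1737.802588… → ⌈·⌉ = 1738
j=6: r + 5k = 2170.920235… → ⌈·⌉ = 2171
j=7: r + 6k = 2604.037882… → ⌈·⌉ = 2605
j=8: r + 7k = 3037.155529… → ⌈·⌉ = 3038
j=9: r + 8k = 3470.273176… → ⌈·⌉ = 3471
j=10: r + 9k = 3903.390823… → ⌈·⌉ = 3904
j=11: r + 10k = 4336.508470… → ⌈·⌉ = 4337
j=12: r + 11k = 4769.626117… → ⌈·⌉ = 4770
j=13: r + 12k = 5202.743764… → ⌈·⌉ = 5203
j=14: r + 13k = 5635.861411… → ⌈·⌉ = 5636
j=15: r + 14k = 6068.979058… → ⌈·⌉ = 6069
j=16: r + 15k = 6502.096705… → ⌈·⌉ = 6503
j=17: r + 16k = 6935.214352… → ⌈·⌉ = 6936

6, 439, 872, 1305, 1738, 2171, 2605, 3038, 3471, 3904, 4337, 4770, 5203, 5636, 6069, 6503, 6936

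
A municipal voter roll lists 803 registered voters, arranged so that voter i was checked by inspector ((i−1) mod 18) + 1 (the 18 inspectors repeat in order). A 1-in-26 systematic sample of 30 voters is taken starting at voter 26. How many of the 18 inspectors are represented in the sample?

Consecutive selections differ by k = 26, so their inspector numbers differ by 26 mod 18 = 8.
gcd(26, 18) = 2, so the sample visits 18/2 = 9 distinct residues mod 18.
Start 26 is inspector 8; the inspectors hit are 2, 4, 6, 8, 10, 12, 14, 16, 18.

9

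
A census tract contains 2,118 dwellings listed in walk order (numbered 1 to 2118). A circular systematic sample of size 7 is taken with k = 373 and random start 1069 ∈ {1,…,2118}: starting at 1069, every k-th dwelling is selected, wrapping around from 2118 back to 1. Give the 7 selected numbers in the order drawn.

Selection 1: 1069
Selection 2: 1069 + 373 = 1442
Selection 3: 1442 + 373 = 1815
Selection 4: 1815 + 373 = 2188 → 2188 − 2118 = 70
Selection 5: 70 + 373 = 443
Selection 6: 443 + 373 = 816
Selection 7: 816 + 373 = 1189

1069, 1442, 1815, 70, 443, 816, 1189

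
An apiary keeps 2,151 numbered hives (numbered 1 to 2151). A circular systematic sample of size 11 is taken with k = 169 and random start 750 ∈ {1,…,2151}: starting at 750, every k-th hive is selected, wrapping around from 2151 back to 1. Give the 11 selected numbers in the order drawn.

Selection 1: 750
Selection 2: 750 + 169 = 919
Selection 3: 919 + 169 = 1088
Selection 4: 1088 + 169 = 1257
Selection 5: 1257 + 169 = 1426
Selection 6: 1426 + 169 = 1595
Selection 7: 1595 + 169 = 1764
Selection 8: 1764 + 169 = 1933
Selection 9: 1933 + 169 = 2102
Selection 10: 2102 + 169 = 2271 → 2271 − 2151 = 120
Selection 11: 120 + 169 = 289

750, 919, 1088, 1257, 1426, 1595, 1764, 1933, 2102, 120, 289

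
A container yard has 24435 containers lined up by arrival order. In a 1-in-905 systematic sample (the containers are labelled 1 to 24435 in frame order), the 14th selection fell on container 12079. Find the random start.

k = 905
r = 12079 − (14−1)×905 = 12079 − 11765 = 314

314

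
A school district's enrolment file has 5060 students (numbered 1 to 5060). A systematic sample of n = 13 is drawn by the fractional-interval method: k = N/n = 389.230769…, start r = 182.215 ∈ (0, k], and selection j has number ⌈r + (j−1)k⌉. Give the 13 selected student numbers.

j=1: r + 0k = 182.215 → ⌈·⌉ = 183
j=2: r + 1k = 571.445769… → ⌈·⌉ = 572
j=3: r + 2k = 960.676538… → ⌈·⌉ = 961
j=4: r + 3k = 1349.907307… → ⌈·⌉ = 1350
j=5: r + 4k = 1739.138076… → ⌈·⌉ = 1740
j=6: r + 5k = 2128.368846… → ⌈·⌉ = 2129
j=7: r + 6k = 2517.599615… → ⌈·⌉ = 2518
j=8: r + 7k = 2906.830384… → ⌈·⌉ = 2907
j=9: r + 8k = 3296.061153… → ⌈·⌉ = 3297
j=10: r + 9k = 3685.291923… → ⌈·⌉ = 3686
j=11: r + 10k = 4074.522692… → ⌈·⌉ = 4075
j=12: r + 11k = 4463.753461… → ⌈·⌉ = 4464
j=13: r + 12k = 4852.984230… → ⌈·⌉ = 4853

183, 572, 961, 1350, 1740, 2129, 2518, 2907, 3297, 3686, 4075, 4464, 4853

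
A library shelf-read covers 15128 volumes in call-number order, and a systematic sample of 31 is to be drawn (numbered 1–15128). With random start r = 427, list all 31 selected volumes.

k = N/n = 15128/31 = 488
volume 1: 427
volume 2: 427 + 488 = 915
volume 3: 915 + 488 = 1403
volume 4: 1403 + 488 = 1891
volume 5: 1891 + 488 = 2379
volume 6: 2379 + 488 = 2867
volume 7: 2867 + 488 = 3355
volume 8: 3355 + 488 = 3843
volume 9: 3843 + 488 = 4331
volume 10: 4331 + 488 = 4819
volume 11: 4819 + 488 = 5307
volume 12: 5307 + 488 = 5795
volume 13: 5795 + 488 = 6283
volume 14: 6283 + 488 = 6771
volume 15: 6771 + 488 = 7259
volume 16: 7259 + 488 = 7747
volume 17: 7747 + 488 = 8235
volume 18: 8235 + 488 = 8723
volume 19: 8723 + 488 = 9211
volume 20: 9211 + 488 = 9699
volume 21: 9699 + 488 = 10187
volume 22: 10187 + 488 = 10675
volume 23: 10675 + 488 = 11163
volume 24: 11163 + 488 = 11651
volume 25: 11651 + 488 = 12139
volume 26: 12139 + 488 = 12627
volume 27: 12627 + 488 = 13115
volume 28: 13115 + 488 = 13603
volume 29: 13603 + 488 = 14091
volume 30: 14091 + 488 = 14579
volume 31: 14579 + 488 = 15067

427, 915, 1403, 1891, 2379, 2867, 3355, 3843, 4331, 4819, 5307, 5795, 6283, 6771, 7259, 7747, 8235, 8723, 9211, 9699, 10187, 10675, 11163, 11651, 12139, 12627, 13115, 13603, 14091, 14579, 15067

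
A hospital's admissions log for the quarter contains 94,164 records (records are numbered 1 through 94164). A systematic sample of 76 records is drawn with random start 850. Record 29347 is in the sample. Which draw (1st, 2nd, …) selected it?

24

k = 94164/76 = 1239
position = (29347 − 850)/1239 + 1 = 28497/1239 + 1 = 23 + 1 = 24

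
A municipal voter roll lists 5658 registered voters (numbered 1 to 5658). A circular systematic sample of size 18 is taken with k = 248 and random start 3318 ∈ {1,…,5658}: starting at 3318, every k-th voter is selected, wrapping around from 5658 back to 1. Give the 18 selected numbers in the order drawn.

3318, 3566, 3814, 4062, 4310, 4558, 4806, 5054, 5302, 5550, 140, 388, 636, 884, 1132, 1380, 1628, 1876

Selection 1: 3318
Selection 2: 3318 + 248 = 3566
Selection 3: 3566 + 248 = 3814
Selection 4: 3814 + 248 = 4062
Selection 5: 4062 + 248 = 4310
Selection 6: 4310 + 248 = 4558
Selection 7: 4558 + 248 = 4806
Selection 8: 4806 + 248 = 5054
Selection 9: 5054 + 248 = 5302
Selection 10: 5302 + 248 = 5550
Selection 11: 5550 + 248 = 5798 → 5798 − 5658 = 140
Selection 12: 140 + 248 = 388
Selection 13: 388 + 248 = 636
Selection 14: 636 + 248 = 884
Selection 15: 884 + 248 = 1132
Selection 16: 1132 + 248 = 1380
Selection 17: 1380 + 248 = 1628
Selection 18: 1628 + 248 = 1876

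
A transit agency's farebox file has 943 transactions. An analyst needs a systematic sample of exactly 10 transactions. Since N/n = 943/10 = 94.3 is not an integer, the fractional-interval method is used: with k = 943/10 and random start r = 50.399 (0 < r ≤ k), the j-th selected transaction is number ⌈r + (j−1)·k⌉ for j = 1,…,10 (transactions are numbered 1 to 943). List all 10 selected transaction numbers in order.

j=1: r + 0k = 50.399 → ⌈·⌉ = 51
j=2: r + 1k = 144.699 → ⌈·⌉ = 145
j=3: r + 2k = 238.999 → ⌈·⌉ = 239
j=4: r + 3k = 333.299 → ⌈·⌉ = 334
j=5: r + 4k = 427.599 → ⌈·⌉ = 428
j=6: r + 5k = 521.899 → ⌈·⌉ = 522
j=7: r + 6k = 616.199 → ⌈·⌉ = 617
j=8: r + 7k = 710.499 → ⌈·⌉ = 711
j=9: r + 8k = 804.799 → ⌈·⌉ = 805
j=10: r + 9k = 899.099 → ⌈·⌉ = 900

51, 145, 239, 334, 428, 522, 617, 711, 805, 900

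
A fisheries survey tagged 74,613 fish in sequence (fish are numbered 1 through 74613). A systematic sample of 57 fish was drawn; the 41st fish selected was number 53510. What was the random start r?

k = 74613/57 = 1309
r = 53510 − (41−1)×1309 = 53510 − 52360 = 1150

1150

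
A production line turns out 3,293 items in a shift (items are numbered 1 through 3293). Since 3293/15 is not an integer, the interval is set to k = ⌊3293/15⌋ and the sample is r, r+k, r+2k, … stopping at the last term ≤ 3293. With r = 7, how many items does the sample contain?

k = ⌊3293/15⌋ = 219
Achieved size = ⌊(3293 − 7)/219⌋ + 1 = ⌊3286/219⌋ + 1 = 15 + 1 = 16
(last selection: 7 + 15×219 = 3292 ≤ 3293; next would be 3511 > 3293)

16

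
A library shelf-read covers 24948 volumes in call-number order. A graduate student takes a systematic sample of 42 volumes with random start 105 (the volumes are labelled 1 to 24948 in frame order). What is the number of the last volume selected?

24459

k = 24948/42 = 594
42nd selection = r + (42−1)·k = 105 + 41×594 = 105 + 24354 = 24459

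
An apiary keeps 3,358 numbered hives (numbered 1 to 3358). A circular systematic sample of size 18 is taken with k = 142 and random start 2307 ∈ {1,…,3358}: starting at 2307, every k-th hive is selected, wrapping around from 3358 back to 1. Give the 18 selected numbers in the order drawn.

Selection 1: 2307
Selection 2: 2307 + 142 = 2449
Selection 3: 2449 + 142 = 2591
Selection 4: 2591 + 142 = 2733
Selection 5: 2733 + 142 = 2875
Selection 6: 2875 + 142 = 3017
Selection 7: 3017 + 142 = 3159
Selection 8: 3159 + 142 = 3301
Selection 9: 3301 + 142 = 3443 → 3443 − 3358 = 85
Selection 10: 85 + 142 = 227
Selection 11: 227 + 142 = 369
Selection 12: 369 + 142 = 511
Selection 13: 511 + 142 = 653
Selection 14: 653 + 142 = 795
Selection 15: 795 + 142 = 937
Selection 16: 937 + 142 = 1079
Selection 17: 1079 + 142 = 1221
Selection 18: 1221 + 142 = 1363

2307, 2449, 2591, 2733, 2875, 3017, 3159, 3301, 85, 227, 369, 511, 653, 795, 937, 1079, 1221, 1363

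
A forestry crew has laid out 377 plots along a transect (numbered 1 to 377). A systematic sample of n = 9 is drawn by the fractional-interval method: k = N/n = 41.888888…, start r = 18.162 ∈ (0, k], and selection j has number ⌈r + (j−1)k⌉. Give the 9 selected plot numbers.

j=1: r + 0k = 18.162 → ⌈·⌉ = 19
j=2: r + 1k = 60.050888… → ⌈·⌉ = 61
j=3: r + 2k = 101.939777… → ⌈·⌉ = 102
j=4: r + 3k = 143.828666… → ⌈·⌉ = 144
j=5: r + 4k = 185.717555… → ⌈·⌉ = 186
j=6: r + 5k = 227.606444… → ⌈·⌉ = 228
j=7: r + 6k = 269.495333… → ⌈·⌉ = 270
j=8: r + 7k = 311.384222… → ⌈·⌉ = 312
j=9: r + 8k = 353.273111… → ⌈·⌉ = 354

19, 61, 102, 144, 186, 228, 270, 312, 354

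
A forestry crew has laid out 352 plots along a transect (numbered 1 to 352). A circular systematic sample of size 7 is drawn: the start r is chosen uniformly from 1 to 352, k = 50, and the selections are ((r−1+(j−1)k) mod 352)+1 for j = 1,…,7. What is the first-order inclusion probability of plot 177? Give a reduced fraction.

For each position j, as r ranges over 1…352 the j-th selection hits every plot exactly once, so plot 177 is selected for exactly 7 of the 352 starts.
Inclusion probability = 7/352.

7/352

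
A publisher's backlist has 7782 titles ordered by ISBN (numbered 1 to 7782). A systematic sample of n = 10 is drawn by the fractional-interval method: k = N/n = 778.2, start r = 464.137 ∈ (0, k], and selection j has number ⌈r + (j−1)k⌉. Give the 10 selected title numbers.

465, 1243, 2021, 2799, 3577, 4356, 5134, 5912, 6690, 7468

j=1: r + 0k = 464.137 → ⌈·⌉ = 465
j=2: r + 1k = 1242.337 → ⌈·⌉ = 1243
j=3: r + 2k = 2020.537 → ⌈·⌉ = 2021
j=4: r + 3k = 2798.737 → ⌈·⌉ = 2799
j=5: r + 4k = 3576.937 → ⌈·⌉ = 3577
j=6: r + 5k = 4355.137 → ⌈·⌉ = 4356
j=7: r + 6k = 5133.337 → ⌈·⌉ = 5134
j=8: r + 7k = 5911.537 → ⌈·⌉ = 5912
j=9: r + 8k = 6689.737 → ⌈·⌉ = 6690
j=10: r + 9k = 7467.937 → ⌈·⌉ = 7468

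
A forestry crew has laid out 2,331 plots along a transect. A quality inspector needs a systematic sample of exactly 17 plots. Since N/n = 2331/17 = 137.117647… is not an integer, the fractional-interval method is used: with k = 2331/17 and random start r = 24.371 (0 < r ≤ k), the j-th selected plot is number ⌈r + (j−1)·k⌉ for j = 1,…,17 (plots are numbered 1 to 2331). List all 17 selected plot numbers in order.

j=1: r + 0k = 24.371 → ⌈·⌉ = 25
j=2: r + 1k = 161.488647… → ⌈·⌉ = 162
j=3: r + 2k = 298.606294… → ⌈·⌉ = 299
j=4: r + 3k = 435.723941… → ⌈·⌉ = 436
j=5: r + 4k = 572.841588… → ⌈·⌉ = 573
j=6: r + 5k = 709.959235… → ⌈·⌉ = 710
j=7: r + 6k = 847.076882… → ⌈·⌉ = 848
j=8: r + 7k = 984.194529… → ⌈·⌉ = 985
j=9: r + 8k = 1121.312176… → ⌈·⌉ = 1122
j=10: r + 9k = 1258.429823… → ⌈·⌉ = 1259
j=11: r + 10k = 1395.547470… → ⌈·⌉ = 1396
j=12: r + 11k = 1532.665117… → ⌈·⌉ = 1533
j=13: r + 12k = 1669.782764… → ⌈·⌉ = 1670
j=14: r + 13k = 1806.900411… → ⌈·⌉ = 1807
j=15: r + 14k = 1944.018058… → ⌈·⌉ = 1945
j=16: r + 15k = 2081.135705… → ⌈·⌉ = 2082
j=17: r + 16k = 2218.253352… → ⌈·⌉ = 2219

25, 162, 299, 436, 573, 710, 848, 985, 1122, 1259, 1396, 1533, 1670, 1807, 1945, 2082, 2219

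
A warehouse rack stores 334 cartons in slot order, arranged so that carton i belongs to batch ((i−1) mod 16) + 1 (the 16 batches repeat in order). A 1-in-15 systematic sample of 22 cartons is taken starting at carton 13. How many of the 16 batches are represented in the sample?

Consecutive selections differ by k = 15, so their batch numbers differ by 15 mod 16 = 15.
gcd(15, 16) = 1, so the sample visits 16/1 = 16 distinct residues mod 16.
Start 13 is batch 13; the batches hit are 1, 2, 3, 4, 5, 6, 7, 8, 9, 10, 11, 12, 13, 14, 15, 16.

16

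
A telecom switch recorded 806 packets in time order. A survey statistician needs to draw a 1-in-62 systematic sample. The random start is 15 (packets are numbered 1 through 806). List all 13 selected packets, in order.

packet 1: 15
packet 2: 15 + 62 = 77
packet 3: 77 + 62 = 139
packet 4: 139 + 62 = 201
packet 5: 201 + 62 = 263
packet 6: 263 + 62 = 325
packet 7: 325 + 62 = 387
packet 8: 387 + 62 = 449
packet 9: 449 + 62 = 511
packet 10: 511 + 62 = 573
packet 11: 573 + 62 = 635
packet 12: 635 + 62 = 697
packet 13: 697 + 62 = 759

15, 77, 139, 201, 263, 325, 387, 449, 511, 573, 635, 697, 759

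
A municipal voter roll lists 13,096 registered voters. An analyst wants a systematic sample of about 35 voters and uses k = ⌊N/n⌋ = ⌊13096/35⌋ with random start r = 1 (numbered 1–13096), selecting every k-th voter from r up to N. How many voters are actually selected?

k = ⌊13096/35⌋ = 374
Achieved size = ⌊(13096 − 1)/374⌋ + 1 = ⌊13095/374⌋ + 1 = 35 + 1 = 36
(last selection: 1 + 35×374 = 13091 ≤ 13096; next would be 13465 > 13096)

36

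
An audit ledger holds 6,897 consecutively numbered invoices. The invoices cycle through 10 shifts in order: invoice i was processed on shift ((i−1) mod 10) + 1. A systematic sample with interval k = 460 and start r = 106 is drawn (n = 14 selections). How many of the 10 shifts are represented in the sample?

1

Consecutive selections differ by k = 460, so their shift numbers differ by 460 mod 10 = 0.
gcd(460, 10) = 10, so the sample visits 10/10 = 1 distinct residues mod 10.
Start 106 is shift 6; the shifts hit are 6.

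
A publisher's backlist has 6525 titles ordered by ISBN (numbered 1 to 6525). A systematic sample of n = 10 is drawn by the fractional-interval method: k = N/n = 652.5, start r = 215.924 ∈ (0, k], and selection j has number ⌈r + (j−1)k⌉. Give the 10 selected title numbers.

j=1: r + 0k = 215.924 → ⌈·⌉ = 216
j=2: r + 1k = 868.424 → ⌈·⌉ = 869
j=3: r + 2k = 1520.924 → ⌈·⌉ = 1521
j=4: r + 3k = 2173.424 → ⌈·⌉ = 2174
j=5: r + 4k = 2825.924 → ⌈·⌉ = 2826
j=6: r + 5k = 3478.424 → ⌈·⌉ = 3479
j=7: r + 6k = 4130.924 → ⌈·⌉ = 4131
j=8: r + 7k = 4783.424 → ⌈·⌉ = 4784
j=9: r + 8k = 5435.924 → ⌈·⌉ = 5436
j=10: r + 9k = 6088.424 → ⌈·⌉ = 6089

216, 869, 1521, 2174, 2826, 3479, 4131, 4784, 5436, 6089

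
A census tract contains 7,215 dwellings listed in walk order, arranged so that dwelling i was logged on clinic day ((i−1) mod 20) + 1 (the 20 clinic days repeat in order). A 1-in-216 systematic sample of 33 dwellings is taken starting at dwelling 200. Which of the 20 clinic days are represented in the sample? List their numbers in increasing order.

4, 8, 12, 16, 20

Consecutive selections differ by k = 216, so their clinic day numbers differ by 216 mod 20 = 16.
gcd(216, 20) = 4, so the sample visits 20/4 = 5 distinct residues mod 20.
Start 200 is clinic day 20; the clinic days hit are 4, 8, 12, 16, 20.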